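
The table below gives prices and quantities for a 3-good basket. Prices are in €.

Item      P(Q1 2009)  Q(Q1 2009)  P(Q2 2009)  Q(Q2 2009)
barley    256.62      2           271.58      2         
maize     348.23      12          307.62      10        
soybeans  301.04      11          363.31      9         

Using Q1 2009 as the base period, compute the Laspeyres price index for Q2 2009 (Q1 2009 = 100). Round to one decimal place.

Laspeyres price index uses base-period quantities as weights.
ΣP(Q2 2009)·Q(Q1 2009) = 271.58×2 + 307.62×12 + 363.31×11 = 543.16 + 3691.44 + 3996.41 = 8231.01
ΣP(Q1 2009)·Q(Q1 2009) = 256.62×2 + 348.23×12 + 301.04×11 = 513.24 + 4178.76 + 3311.44 = 8003.44
Index = 8231.01 / 8003.44 × 100 = 102.8434

102.8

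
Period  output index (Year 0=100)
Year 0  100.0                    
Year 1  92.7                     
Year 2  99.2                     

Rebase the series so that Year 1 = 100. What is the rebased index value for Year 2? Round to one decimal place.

107.0

Rebased(Year 2) = 99.2 / 92.7 × 100 = 107.0119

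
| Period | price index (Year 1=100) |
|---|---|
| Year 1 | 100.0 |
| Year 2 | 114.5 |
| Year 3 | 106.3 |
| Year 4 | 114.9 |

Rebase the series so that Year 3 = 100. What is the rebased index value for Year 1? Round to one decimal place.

94.1

Rebased(Year 1) = 100.0 / 106.3 × 100 = 94.0734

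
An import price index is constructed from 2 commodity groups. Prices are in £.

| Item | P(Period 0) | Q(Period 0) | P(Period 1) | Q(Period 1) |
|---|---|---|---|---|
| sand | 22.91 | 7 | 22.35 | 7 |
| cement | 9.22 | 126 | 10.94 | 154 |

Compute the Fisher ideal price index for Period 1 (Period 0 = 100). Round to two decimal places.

116.30

Laspeyres component (base-period weights):
ΣP(Period 1)Q(Period 0) = 22.35×7 + 10.94×126 = 156.45 + 1378.44 = 1534.89
ΣP(Period 0)Q(Period 0) = 22.91×7 + 9.22×126 = 160.37 + 1161.72 = 1322.09
L = 1534.89 / 1322.09 × 100 = 116.0957
Paasche component (current-period weights):
ΣP(Period 1)Q(Period 1) = 22.35×7 + 10.94×154 = 156.45 + 1684.76 = 1841.21
ΣP(Period 0)Q(Period 1) = 22.91×7 + 9.22×154 = 160.37 + 1419.88 = 1580.25
P = 1841.21 / 1580.25 × 100 = 116.5138
Fisher = √(L × P) = √(116.0957 × 116.5138) = 116.3046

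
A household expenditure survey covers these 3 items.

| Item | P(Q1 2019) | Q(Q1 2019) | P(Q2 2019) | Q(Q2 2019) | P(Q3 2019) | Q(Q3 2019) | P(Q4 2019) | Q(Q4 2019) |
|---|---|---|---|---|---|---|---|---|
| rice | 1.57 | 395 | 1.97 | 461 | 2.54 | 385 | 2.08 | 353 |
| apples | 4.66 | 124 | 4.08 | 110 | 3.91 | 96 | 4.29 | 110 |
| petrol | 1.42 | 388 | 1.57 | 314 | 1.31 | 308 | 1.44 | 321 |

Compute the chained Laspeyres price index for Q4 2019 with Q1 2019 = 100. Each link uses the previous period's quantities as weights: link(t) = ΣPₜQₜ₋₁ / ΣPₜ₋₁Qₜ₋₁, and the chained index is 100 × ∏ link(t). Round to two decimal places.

111.01

Link Q1 2019→Q2 2019:
ΣP(Q2 2019)Q(Q1 2019) = 1.97×395 + 4.08×124 + 1.57×388 = 778.15 + 505.92 + 609.16 = 1893.23
ΣP(Q1 2019)Q(Q1 2019) = 1.57×395 + 4.66×124 + 1.42×388 = 620.15 + 577.84 + 550.96 = 1748.95
link = 1893.23/1748.95 = 1.082495
Link Q2 2019→Q3 2019:
ΣP(Q3 2019)Q(Q2 2019) = 2.54×461 + 3.91×110 + 1.31×314 = 1170.94 + 430.1 + 411.34 = 2012.38
ΣP(Q2 2019)Q(Q2 2019) = 1.97×461 + 4.08×110 + 1.57×314 = 908.17 + 448.8 + 492.98 = 1849.95
link = 2012.38/1849.95 = 1.087802
Link Q3 2019→Q4 2019:
ΣP(Q4 2019)Q(Q3 2019) = 2.08×385 + 4.29×96 + 1.44×308 = 800.8 + 411.84 + 443.52 = 1656.16
ΣP(Q3 2019)Q(Q3 2019) = 2.54×385 + 3.91×96 + 1.31×308 = 977.9 + 375.36 + 403.48 = 1756.74
link = 1656.16/1756.74 = 0.942746
Chained index = 100 × 1.082495 × 1.087802 × 0.942746 = 111.0122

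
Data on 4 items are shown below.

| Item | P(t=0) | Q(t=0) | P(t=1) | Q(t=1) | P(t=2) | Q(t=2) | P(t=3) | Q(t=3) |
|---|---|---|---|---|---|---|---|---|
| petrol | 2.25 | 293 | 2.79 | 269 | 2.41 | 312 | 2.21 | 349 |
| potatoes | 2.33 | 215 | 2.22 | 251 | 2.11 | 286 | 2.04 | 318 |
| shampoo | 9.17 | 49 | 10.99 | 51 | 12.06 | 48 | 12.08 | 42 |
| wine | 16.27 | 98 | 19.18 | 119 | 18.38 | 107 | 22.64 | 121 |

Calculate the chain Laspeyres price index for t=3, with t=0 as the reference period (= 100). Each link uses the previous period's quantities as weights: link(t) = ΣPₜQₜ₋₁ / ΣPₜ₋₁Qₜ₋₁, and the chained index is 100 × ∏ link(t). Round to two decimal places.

121.79

Link t=0→t=1:
ΣP(t=1)Q(t=0) = 2.79×293 + 2.22×215 + 10.99×49 + 19.18×98 = 817.47 + 477.3 + 538.51 + 1879.64 = 3712.92
ΣP(t=0)Q(t=0) = 2.25×293 + 2.33×215 + 9.17×49 + 16.27×98 = 659.25 + 500.95 + 449.33 + 1594.46 = 3203.99
link = 3712.92/3203.99 = 1.158843
Link t=1→t=2:
ΣP(t=2)Q(t=1) = 2.41×269 + 2.11×251 + 12.06×51 + 18.38×119 = 648.29 + 529.61 + 615.06 + 2187.22 = 3980.18
ΣP(t=1)Q(t=1) = 2.79×269 + 2.22×251 + 10.99×51 + 19.18×119 = 750.51 + 557.22 + 560.49 + 2282.42 = 4150.64
link = 3980.18/4150.64 = 0.958932
Link t=2→t=3:
ΣP(t=3)Q(t=2) = 2.21×312 + 2.04×286 + 12.08×48 + 22.64×107 = 689.52 + 583.44 + 579.84 + 2422.48 = 4275.28
ΣP(t=2)Q(t=2) = 2.41×312 + 2.11×286 + 12.06×48 + 18.38×107 = 751.92 + 603.46 + 578.88 + 1966.66 = 3900.92
link = 4275.28/3900.92 = 1.095967
Chained index = 100 × 1.158843 × 0.958932 × 1.095967 = 121.7894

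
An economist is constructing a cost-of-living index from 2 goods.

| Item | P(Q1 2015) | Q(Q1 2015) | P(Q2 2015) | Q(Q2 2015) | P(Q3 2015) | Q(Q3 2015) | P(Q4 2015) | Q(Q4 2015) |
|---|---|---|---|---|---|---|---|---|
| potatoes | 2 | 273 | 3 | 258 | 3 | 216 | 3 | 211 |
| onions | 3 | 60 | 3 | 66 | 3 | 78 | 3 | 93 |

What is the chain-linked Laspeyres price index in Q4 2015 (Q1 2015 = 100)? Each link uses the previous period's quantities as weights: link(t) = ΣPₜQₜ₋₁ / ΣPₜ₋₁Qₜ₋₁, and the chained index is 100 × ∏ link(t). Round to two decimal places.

Link Q1 2015→Q2 2015:
ΣP(Q2 2015)Q(Q1 2015) = 3×273 + 3×60 = 819 + 180 = 999
ΣP(Q1 2015)Q(Q1 2015) = 2×273 + 3×60 = 546 + 180 = 726
link = 999/726 = 1.376033
Link Q2 2015→Q3 2015:
ΣP(Q3 2015)Q(Q2 2015) = 3×258 + 3×66 = 774 + 198 = 972
ΣP(Q2 2015)Q(Q2 2015) = 3×258 + 3×66 = 774 + 198 = 972
link = 972/972 = 1.000000
Link Q3 2015→Q4 2015:
ΣP(Q4 2015)Q(Q3 2015) = 3×216 + 3×78 = 648 + 234 = 882
ΣP(Q3 2015)Q(Q3 2015) = 3×216 + 3×78 = 648 + 234 = 882
link = 882/882 = 1.000000
Chained index = 100 × 1.376033 × 1.000000 × 1.000000 = 137.6033

137.60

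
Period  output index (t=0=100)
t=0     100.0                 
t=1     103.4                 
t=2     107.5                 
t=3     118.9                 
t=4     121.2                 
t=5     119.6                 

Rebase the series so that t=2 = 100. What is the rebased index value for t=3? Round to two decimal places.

Rebased(t=3) = 118.9 / 107.5 × 100 = 110.6047

110.60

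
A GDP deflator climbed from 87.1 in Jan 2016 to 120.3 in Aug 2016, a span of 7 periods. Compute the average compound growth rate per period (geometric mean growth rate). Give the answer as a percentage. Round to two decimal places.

Growth factor = (120.3/87.1)^(1/7) = (1.381171)^(1/7) = 1.047214
Growth rate = 1.047214 − 1 = 0.047214 = 4.7214%

4.72%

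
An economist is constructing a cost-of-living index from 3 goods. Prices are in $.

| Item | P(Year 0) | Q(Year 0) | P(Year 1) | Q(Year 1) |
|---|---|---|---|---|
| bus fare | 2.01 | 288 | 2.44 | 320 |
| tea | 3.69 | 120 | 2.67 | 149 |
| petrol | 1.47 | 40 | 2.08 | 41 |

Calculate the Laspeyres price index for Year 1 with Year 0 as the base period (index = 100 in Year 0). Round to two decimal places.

Laspeyres price index uses base-period quantities as weights.
ΣP(Year 1)·Q(Year 0) = 2.44×288 + 2.67×120 + 2.08×40 = 702.72 + 320.4 + 83.2 = 1106.32
ΣP(Year 0)·Q(Year 0) = 2.01×288 + 3.69×120 + 1.47×40 = 578.88 + 442.8 + 58.8 = 1080.48
Index = 1106.32 / 1080.48 × 100 = 102.3915

102.39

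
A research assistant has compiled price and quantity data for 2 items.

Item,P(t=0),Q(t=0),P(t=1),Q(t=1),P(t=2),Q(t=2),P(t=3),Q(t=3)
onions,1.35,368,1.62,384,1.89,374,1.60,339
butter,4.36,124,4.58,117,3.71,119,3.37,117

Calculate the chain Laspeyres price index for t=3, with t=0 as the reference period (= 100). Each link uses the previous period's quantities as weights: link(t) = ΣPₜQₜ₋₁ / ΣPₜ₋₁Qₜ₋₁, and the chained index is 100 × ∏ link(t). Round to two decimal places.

Link t=0→t=1:
ΣP(t=1)Q(t=0) = 1.62×368 + 4.58×124 = 596.16 + 567.92 = 1164.08
ΣP(t=0)Q(t=0) = 1.35×368 + 4.36×124 = 496.8 + 540.64 = 1037.44
link = 1164.08/1037.44 = 1.122070
Link t=1→t=2:
ΣP(t=2)Q(t=1) = 1.89×384 + 3.71×117 = 725.76 + 434.07 = 1159.83
ΣP(t=1)Q(t=1) = 1.62×384 + 4.58×117 = 622.08 + 535.86 = 1157.94
link = 1159.83/1157.94 = 1.001632
Link t=2→t=3:
ΣP(t=3)Q(t=2) = 1.60×374 + 3.37×119 = 598.4 + 401.03 = 999.43
ΣP(t=2)Q(t=2) = 1.89×374 + 3.71×119 = 706.86 + 441.49 = 1148.35
link = 999.43/1148.35 = 0.870318
Chained index = 100 × 1.122070 × 1.001632 × 0.870318 = 97.8152

97.82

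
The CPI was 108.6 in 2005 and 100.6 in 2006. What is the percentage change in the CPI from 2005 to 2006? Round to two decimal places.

Change = (100.6 − 108.6) / 108.6 × 100
       = -8.0 / 108.6 × 100 = -7.3665%

-7.37%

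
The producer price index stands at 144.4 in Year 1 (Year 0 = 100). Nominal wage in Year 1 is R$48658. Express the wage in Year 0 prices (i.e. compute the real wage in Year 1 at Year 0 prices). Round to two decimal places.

33696.68

Real = Nominal ÷ (Index/100) = 48658 ÷ (144.4/100)
     = 48658 ÷ 1.444 = 33696.6759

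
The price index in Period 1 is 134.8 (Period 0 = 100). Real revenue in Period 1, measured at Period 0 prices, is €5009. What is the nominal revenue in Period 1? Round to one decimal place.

6752.1

Nominal = Real × (Index/100) = 5009 × (134.8/100)
        = 5009 × 1.348 = 6752.1320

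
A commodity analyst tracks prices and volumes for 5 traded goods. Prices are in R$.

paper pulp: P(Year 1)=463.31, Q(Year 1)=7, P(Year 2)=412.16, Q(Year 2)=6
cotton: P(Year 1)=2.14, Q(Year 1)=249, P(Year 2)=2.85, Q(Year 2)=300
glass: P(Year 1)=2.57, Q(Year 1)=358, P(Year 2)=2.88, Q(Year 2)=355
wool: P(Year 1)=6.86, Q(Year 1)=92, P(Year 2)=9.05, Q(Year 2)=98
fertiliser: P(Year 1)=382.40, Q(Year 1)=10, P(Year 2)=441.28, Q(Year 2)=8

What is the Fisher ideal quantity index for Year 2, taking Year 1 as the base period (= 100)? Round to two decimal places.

Laspeyres component (base-period weights):
ΣP(Year 1)Q(Year 2) = 463.31×6 + 2.14×300 + 2.57×355 + 6.86×98 + 382.40×8 = 2779.86 + 642 + 912.35 + 672.28 + 3059.2 = 8065.69
ΣP(Year 1)Q(Year 1) = 463.31×7 + 2.14×249 + 2.57×358 + 6.86×92 + 382.40×10 = 3243.17 + 532.86 + 920.06 + 631.12 + 3824 = 9151.21
L = 8065.69 / 9151.21 × 100 = 88.1380
Paasche component (current-period weights):
ΣP(Year 2)Q(Year 2) = 412.16×6 + 2.85×300 + 2.88×355 + 9.05×98 + 441.28×8 = 2472.96 + 855 + 1022.4 + 886.9 + 3530.24 = 8767.5
ΣP(Year 2)Q(Year 1) = 412.16×7 + 2.85×249 + 2.88×358 + 9.05×92 + 441.28×10 = 2885.12 + 709.65 + 1031.04 + 832.6 + 4412.8 = 9871.21
P = 8767.5 / 9871.21 × 100 = 88.8189
Fisher = √(L × P) = √(88.1380 × 88.8189) = 88.4778

88.48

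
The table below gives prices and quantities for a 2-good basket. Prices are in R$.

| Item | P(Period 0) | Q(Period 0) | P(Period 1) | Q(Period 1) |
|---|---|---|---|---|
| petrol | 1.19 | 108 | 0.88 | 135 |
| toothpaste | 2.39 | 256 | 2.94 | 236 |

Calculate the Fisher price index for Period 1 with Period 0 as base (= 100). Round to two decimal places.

113.31

Laspeyres component (base-period weights):
ΣP(Period 1)Q(Period 0) = 0.88×108 + 2.94×256 = 95.04 + 752.64 = 847.68
ΣP(Period 0)Q(Period 0) = 1.19×108 + 2.39×256 = 128.52 + 611.84 = 740.36
L = 847.68 / 740.36 × 100 = 114.4957
Paasche component (current-period weights):
ΣP(Period 1)Q(Period 1) = 0.88×135 + 2.94×236 = 118.8 + 693.84 = 812.64
ΣP(Period 0)Q(Period 1) = 1.19×135 + 2.39×236 = 160.65 + 564.04 = 724.69
P = 812.64 / 724.69 × 100 = 112.1362
Fisher = √(L × P) = √(114.4957 × 112.1362) = 113.3098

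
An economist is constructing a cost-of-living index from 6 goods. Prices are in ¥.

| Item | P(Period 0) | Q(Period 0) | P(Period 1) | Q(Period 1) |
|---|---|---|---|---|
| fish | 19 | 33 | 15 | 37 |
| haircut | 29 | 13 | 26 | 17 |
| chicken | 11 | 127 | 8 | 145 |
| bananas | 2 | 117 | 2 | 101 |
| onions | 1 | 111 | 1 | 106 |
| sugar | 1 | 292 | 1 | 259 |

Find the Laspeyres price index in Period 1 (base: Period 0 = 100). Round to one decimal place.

81.8

Laspeyres price index uses base-period quantities as weights.
ΣP(Period 1)·Q(Period 0) = 15×33 + 26×13 + 8×127 + 2×117 + 1×111 + 1×292 = 495 + 338 + 1016 + 234 + 111 + 292 = 2486
ΣP(Period 0)·Q(Period 0) = 19×33 + 29×13 + 11×127 + 2×117 + 1×111 + 1×292 = 627 + 377 + 1397 + 234 + 111 + 292 = 3038
Index = 2486 / 3038 × 100 = 81.8302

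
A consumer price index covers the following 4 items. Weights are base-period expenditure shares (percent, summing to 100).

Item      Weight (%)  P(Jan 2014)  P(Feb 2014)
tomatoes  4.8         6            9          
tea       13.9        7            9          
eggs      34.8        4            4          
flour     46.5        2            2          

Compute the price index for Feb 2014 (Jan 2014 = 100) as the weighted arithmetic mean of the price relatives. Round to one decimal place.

tomatoes: 4.8 × (9/6) = 4.8 × 1.500000 = 7.2000
tea: 13.9 × (9/7) = 13.9 × 1.285714 = 17.8714
eggs: 34.8 × (4/4) = 34.8 × 1.000000 = 34.8000
flour: 46.5 × (2/2) = 46.5 × 1.000000 = 46.5000
Index = Σ wᵢ·(p₁ᵢ/p₀ᵢ) = 7.2000 + 17.8714 + 34.8000 + 46.5000 = 106.3714

106.4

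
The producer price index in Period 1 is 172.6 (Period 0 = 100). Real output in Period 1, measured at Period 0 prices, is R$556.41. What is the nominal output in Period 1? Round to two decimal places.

Nominal = Real × (Index/100) = 556.41 × (172.6/100)
        = 556.41 × 1.726 = 960.3637

960.36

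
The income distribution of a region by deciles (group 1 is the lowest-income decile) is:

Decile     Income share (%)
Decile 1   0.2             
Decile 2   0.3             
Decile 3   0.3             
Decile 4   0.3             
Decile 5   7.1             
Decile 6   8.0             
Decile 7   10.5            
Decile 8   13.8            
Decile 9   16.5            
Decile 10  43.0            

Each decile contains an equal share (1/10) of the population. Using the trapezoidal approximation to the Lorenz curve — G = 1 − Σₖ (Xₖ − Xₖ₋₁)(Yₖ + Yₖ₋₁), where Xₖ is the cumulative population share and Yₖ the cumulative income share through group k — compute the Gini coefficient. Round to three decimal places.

Cumulative income shares Yₖ: 0.0020, 0.0050, 0.0080, 0.0110, 0.0820, 0.1620, 0.2670, 0.4050, 0.5700, 1.0000
Σ (Xₖ−Xₖ₋₁)(Yₖ+Yₖ₋₁) = (1/10)(0.0020+0.0000) + (1/10)(0.0050+0.0020) + (1/10)(0.0080+0.0050) + (1/10)(0.0110+0.0080) + (1/10)(0.0820+0.0110) + (1/10)(0.1620+0.0820) + (1/10)(0.2670+0.1620) + (1/10)(0.4050+0.2670) + (1/10)(0.5700+0.4050) + (1/10)(1.0000+0.5700)
  = 0.0002 + 0.0007 + 0.0013 + 0.0019 + 0.0093 + 0.0244 + 0.0429 + 0.0672 + 0.0975 + 0.1570 = 0.4024
G = 1 − 0.4024 = 0.5976

0.598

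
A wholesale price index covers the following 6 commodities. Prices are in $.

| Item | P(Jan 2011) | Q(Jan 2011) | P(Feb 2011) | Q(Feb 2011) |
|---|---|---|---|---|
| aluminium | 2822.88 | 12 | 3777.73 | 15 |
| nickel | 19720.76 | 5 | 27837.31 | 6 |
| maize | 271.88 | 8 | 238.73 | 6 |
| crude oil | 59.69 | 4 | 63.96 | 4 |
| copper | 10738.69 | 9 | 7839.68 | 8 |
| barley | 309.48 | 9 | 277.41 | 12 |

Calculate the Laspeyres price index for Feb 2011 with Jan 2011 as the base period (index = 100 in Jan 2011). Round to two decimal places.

110.85

Laspeyres price index uses base-period quantities as weights.
ΣP(Feb 2011)·Q(Jan 2011) = 3777.73×12 + 27837.31×5 + 238.73×8 + 63.96×4 + 7839.68×9 + 277.41×9 = 45332.76 + 139186.55 + 1909.84 + 255.84 + 70557.12 + 2496.69 = 259738.8
ΣP(Jan 2011)·Q(Jan 2011) = 2822.88×12 + 19720.76×5 + 271.88×8 + 59.69×4 + 10738.69×9 + 309.48×9 = 33874.56 + 98603.8 + 2175.04 + 238.76 + 96648.21 + 2785.32 = 234325.69
Index = 259738.8 / 234325.69 × 100 = 110.8452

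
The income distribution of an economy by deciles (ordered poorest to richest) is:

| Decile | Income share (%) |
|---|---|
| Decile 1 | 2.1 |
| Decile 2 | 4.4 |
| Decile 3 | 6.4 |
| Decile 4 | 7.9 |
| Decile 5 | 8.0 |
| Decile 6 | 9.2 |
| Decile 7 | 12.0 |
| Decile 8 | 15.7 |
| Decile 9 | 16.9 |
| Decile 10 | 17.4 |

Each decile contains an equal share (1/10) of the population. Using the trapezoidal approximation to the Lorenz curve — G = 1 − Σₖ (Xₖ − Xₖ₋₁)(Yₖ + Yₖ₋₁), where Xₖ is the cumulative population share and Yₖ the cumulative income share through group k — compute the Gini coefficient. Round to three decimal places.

0.285

Cumulative income shares Yₖ: 0.0210, 0.0650, 0.1290, 0.2080, 0.2880, 0.3800, 0.5000, 0.6570, 0.8260, 1.0000
Σ (Xₖ−Xₖ₋₁)(Yₖ+Yₖ₋₁) = (1/10)(0.0210+0.0000) + (1/10)(0.0650+0.0210) + (1/10)(0.1290+0.0650) + (1/10)(0.2080+0.1290) + (1/10)(0.2880+0.2080) + (1/10)(0.3800+0.2880) + (1/10)(0.5000+0.3800) + (1/10)(0.6570+0.5000) + (1/10)(0.8260+0.6570) + (1/10)(1.0000+0.8260)
  = 0.0021 + 0.0086 + 0.0194 + 0.0337 + 0.0496 + 0.0668 + 0.0880 + 0.1157 + 0.1483 + 0.1826 = 0.7148
G = 1 − 0.7148 = 0.2852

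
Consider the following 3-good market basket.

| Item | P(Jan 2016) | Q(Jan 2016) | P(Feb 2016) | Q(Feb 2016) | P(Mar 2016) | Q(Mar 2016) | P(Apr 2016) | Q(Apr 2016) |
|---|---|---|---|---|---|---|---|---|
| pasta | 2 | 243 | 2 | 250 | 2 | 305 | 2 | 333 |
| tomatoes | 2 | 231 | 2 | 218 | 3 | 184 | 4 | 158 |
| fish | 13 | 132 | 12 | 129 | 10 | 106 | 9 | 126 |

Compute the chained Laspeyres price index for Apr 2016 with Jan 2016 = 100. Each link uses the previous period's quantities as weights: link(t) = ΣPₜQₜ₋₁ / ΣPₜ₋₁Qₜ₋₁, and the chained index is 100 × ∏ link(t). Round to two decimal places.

Link Jan 2016→Feb 2016:
ΣP(Feb 2016)Q(Jan 2016) = 2×243 + 2×231 + 12×132 = 486 + 462 + 1584 = 2532
ΣP(Jan 2016)Q(Jan 2016) = 2×243 + 2×231 + 13×132 = 486 + 462 + 1716 = 2664
link = 2532/2664 = 0.950450
Link Feb 2016→Mar 2016:
ΣP(Mar 2016)Q(Feb 2016) = 2×250 + 3×218 + 10×129 = 500 + 654 + 1290 = 2444
ΣP(Feb 2016)Q(Feb 2016) = 2×250 + 2×218 + 12×129 = 500 + 436 + 1548 = 2484
link = 2444/2484 = 0.983897
Link Mar 2016→Apr 2016:
ΣP(Apr 2016)Q(Mar 2016) = 2×305 + 4×184 + 9×106 = 610 + 736 + 954 = 2300
ΣP(Mar 2016)Q(Mar 2016) = 2×305 + 3×184 + 10×106 = 610 + 552 + 1060 = 2222
link = 2300/2222 = 1.035104
Chained index = 100 × 0.950450 × 0.983897 × 1.035104 = 96.7972

96.80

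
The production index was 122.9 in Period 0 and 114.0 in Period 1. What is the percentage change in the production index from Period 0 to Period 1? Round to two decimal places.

Change = (114.0 − 122.9) / 122.9 × 100
       = -8.9 / 122.9 × 100 = -7.2417%

-7.24%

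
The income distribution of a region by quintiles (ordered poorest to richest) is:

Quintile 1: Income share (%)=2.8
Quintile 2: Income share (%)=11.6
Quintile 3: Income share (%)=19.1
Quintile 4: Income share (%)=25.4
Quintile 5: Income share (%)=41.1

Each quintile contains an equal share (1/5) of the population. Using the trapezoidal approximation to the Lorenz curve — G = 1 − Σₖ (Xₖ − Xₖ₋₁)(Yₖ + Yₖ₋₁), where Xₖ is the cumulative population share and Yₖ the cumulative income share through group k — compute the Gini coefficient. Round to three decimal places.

Cumulative income shares Yₖ: 0.0280, 0.1440, 0.3350, 0.5890, 1.0000
Σ (Xₖ−Xₖ₋₁)(Yₖ+Yₖ₋₁) = (1/5)(0.0280+0.0000) + (1/5)(0.1440+0.0280) + (1/5)(0.3350+0.1440) + (1/5)(0.5890+0.3350) + (1/5)(1.0000+0.5890)
  = 0.0056 + 0.0344 + 0.0958 + 0.1848 + 0.3178 = 0.6384
G = 1 − 0.6384 = 0.3616

0.362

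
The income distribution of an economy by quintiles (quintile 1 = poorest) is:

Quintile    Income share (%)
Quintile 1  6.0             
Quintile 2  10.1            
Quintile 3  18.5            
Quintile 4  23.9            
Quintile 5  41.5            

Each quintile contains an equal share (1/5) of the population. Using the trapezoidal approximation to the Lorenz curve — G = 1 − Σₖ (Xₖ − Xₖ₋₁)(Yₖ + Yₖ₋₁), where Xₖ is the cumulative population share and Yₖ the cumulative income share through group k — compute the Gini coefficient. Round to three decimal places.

0.339

Cumulative income shares Yₖ: 0.0600, 0.1610, 0.3460, 0.5850, 1.0000
Σ (Xₖ−Xₖ₋₁)(Yₖ+Yₖ₋₁) = (1/5)(0.0600+0.0000) + (1/5)(0.1610+0.0600) + (1/5)(0.3460+0.1610) + (1/5)(0.5850+0.3460) + (1/5)(1.0000+0.5850)
  = 0.0120 + 0.0442 + 0.1014 + 0.1862 + 0.3170 = 0.6608
G = 1 − 0.6608 = 0.3392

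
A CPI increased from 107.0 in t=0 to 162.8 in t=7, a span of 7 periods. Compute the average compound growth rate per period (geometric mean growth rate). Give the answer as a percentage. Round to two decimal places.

Growth factor = (162.8/107.0)^(1/7) = (1.521495)^(1/7) = 1.061790
Growth rate = 1.061790 − 1 = 0.061790 = 6.1790%

6.18%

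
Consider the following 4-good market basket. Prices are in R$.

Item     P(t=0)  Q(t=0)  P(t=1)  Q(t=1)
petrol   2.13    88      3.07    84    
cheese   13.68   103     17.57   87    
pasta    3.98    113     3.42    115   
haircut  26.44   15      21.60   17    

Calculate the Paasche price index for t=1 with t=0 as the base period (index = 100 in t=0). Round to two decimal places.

Paasche price index uses current-period quantities as weights.
ΣP(t=1)·Q(t=1) = 3.07×84 + 17.57×87 + 3.42×115 + 21.60×17 = 257.88 + 1528.59 + 393.3 + 367.2 = 2546.97
ΣP(t=0)·Q(t=1) = 2.13×84 + 13.68×87 + 3.98×115 + 26.44×17 = 178.92 + 1190.16 + 457.7 + 449.48 = 2276.26
Index = 2546.97 / 2276.26 × 100 = 111.8928

111.89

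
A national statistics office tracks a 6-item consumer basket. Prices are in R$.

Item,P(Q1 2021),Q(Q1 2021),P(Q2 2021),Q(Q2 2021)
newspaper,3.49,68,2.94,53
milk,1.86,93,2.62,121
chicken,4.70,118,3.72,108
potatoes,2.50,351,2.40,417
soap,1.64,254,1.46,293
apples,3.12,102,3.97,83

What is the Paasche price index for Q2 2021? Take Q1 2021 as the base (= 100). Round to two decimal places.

97.52

Paasche price index uses current-period quantities as weights.
ΣP(Q2 2021)·Q(Q2 2021) = 2.94×53 + 2.62×121 + 3.72×108 + 2.40×417 + 1.46×293 + 3.97×83 = 155.82 + 317.02 + 401.76 + 1000.8 + 427.78 + 329.51 = 2632.69
ΣP(Q1 2021)·Q(Q2 2021) = 3.49×53 + 1.86×121 + 4.70×108 + 2.50×417 + 1.64×293 + 3.12×83 = 184.97 + 225.06 + 507.6 + 1042.5 + 480.52 + 258.96 = 2699.61
Index = 2632.69 / 2699.61 × 100 = 97.5211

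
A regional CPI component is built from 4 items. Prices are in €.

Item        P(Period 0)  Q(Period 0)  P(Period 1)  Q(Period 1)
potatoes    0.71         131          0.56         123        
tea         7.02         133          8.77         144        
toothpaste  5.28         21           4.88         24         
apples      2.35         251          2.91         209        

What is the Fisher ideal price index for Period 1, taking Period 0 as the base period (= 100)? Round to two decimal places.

Laspeyres component (base-period weights):
ΣP(Period 1)Q(Period 0) = 0.56×131 + 8.77×133 + 4.88×21 + 2.91×251 = 73.36 + 1166.41 + 102.48 + 730.41 = 2072.66
ΣP(Period 0)Q(Period 0) = 0.71×131 + 7.02×133 + 5.28×21 + 2.35×251 = 93.01 + 933.66 + 110.88 + 589.85 = 1727.4
L = 2072.66 / 1727.4 × 100 = 119.9873
Paasche component (current-period weights):
ΣP(Period 1)Q(Period 1) = 0.56×123 + 8.77×144 + 4.88×24 + 2.91×209 = 68.88 + 1262.88 + 117.12 + 608.19 = 2057.07
ΣP(Period 0)Q(Period 1) = 0.71×123 + 7.02×144 + 5.28×24 + 2.35×209 = 87.33 + 1010.88 + 126.72 + 491.15 = 1716.08
P = 2057.07 / 1716.08 × 100 = 119.8703
Fisher = √(L × P) = √(119.9873 × 119.8703) = 119.9288

119.93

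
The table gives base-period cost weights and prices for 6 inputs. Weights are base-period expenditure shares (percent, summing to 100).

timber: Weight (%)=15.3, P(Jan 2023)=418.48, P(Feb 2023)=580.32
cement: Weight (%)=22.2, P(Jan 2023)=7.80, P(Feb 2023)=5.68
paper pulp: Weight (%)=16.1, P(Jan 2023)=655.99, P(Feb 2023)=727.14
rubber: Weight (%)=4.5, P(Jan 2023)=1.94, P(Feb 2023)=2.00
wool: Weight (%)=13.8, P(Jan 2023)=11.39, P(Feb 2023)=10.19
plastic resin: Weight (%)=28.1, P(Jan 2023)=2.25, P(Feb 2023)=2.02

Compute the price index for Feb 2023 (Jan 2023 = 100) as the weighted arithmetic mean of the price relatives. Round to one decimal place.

timber: 15.3 × (580.32/418.48) = 15.3 × 1.386733 = 21.2170
cement: 22.2 × (5.68/7.80) = 22.2 × 0.728205 = 16.1662
paper pulp: 16.1 × (727.14/655.99) = 16.1 × 1.108462 = 17.8462
rubber: 4.5 × (2.00/1.94) = 4.5 × 1.030928 = 4.6392
wool: 13.8 × (10.19/11.39) = 13.8 × 0.894644 = 12.3461
plastic resin: 28.1 × (2.02/2.25) = 28.1 × 0.897778 = 25.2276
Index = Σ wᵢ·(p₁ᵢ/p₀ᵢ) = 21.2170 + 16.1662 + 17.8462 + 4.6392 + 12.3461 + 25.2276 = 97.4422

97.4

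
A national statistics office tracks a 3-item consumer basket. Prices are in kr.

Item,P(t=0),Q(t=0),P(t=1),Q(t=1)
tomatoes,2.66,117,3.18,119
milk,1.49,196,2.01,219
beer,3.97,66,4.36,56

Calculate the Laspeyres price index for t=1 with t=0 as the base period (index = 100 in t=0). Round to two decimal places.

Laspeyres price index uses base-period quantities as weights.
ΣP(t=1)·Q(t=0) = 3.18×117 + 2.01×196 + 4.36×66 = 372.06 + 393.96 + 287.76 = 1053.78
ΣP(t=0)·Q(t=0) = 2.66×117 + 1.49×196 + 3.97×66 = 311.22 + 292.04 + 262.02 = 865.28
Index = 1053.78 / 865.28 × 100 = 121.7849

121.78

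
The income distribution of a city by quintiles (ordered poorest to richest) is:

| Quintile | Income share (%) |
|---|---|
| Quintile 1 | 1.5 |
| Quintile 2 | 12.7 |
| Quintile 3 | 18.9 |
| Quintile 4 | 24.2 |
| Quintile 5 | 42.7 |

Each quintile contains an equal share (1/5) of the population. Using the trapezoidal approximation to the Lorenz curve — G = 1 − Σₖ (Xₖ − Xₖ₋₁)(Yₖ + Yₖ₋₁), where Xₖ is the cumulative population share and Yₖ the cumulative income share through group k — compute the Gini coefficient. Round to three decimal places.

Cumulative income shares Yₖ: 0.0150, 0.1420, 0.3310, 0.5730, 1.0000
Σ (Xₖ−Xₖ₋₁)(Yₖ+Yₖ₋₁) = (1/5)(0.0150+0.0000) + (1/5)(0.1420+0.0150) + (1/5)(0.3310+0.1420) + (1/5)(0.5730+0.3310) + (1/5)(1.0000+0.5730)
  = 0.0030 + 0.0314 + 0.0946 + 0.1808 + 0.3146 = 0.6244
G = 1 − 0.6244 = 0.3756

0.376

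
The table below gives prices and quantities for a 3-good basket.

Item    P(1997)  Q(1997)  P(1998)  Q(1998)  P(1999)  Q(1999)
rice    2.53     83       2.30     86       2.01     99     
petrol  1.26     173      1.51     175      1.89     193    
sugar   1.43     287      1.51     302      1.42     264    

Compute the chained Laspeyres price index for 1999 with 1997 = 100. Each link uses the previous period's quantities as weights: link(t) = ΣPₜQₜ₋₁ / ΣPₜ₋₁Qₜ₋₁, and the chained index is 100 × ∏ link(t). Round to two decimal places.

Link 1997→1998:
ΣP(1998)Q(1997) = 2.30×83 + 1.51×173 + 1.51×287 = 190.9 + 261.23 + 433.37 = 885.5
ΣP(1997)Q(1997) = 2.53×83 + 1.26×173 + 1.43×287 = 209.99 + 217.98 + 410.41 = 838.38
link = 885.5/838.38 = 1.056204
Link 1998→1999:
ΣP(1999)Q(1998) = 2.01×86 + 1.89×175 + 1.42×302 = 172.86 + 330.75 + 428.84 = 932.45
ΣP(1998)Q(1998) = 2.30×86 + 1.51×175 + 1.51×302 = 197.8 + 264.25 + 456.02 = 918.07
link = 932.45/918.07 = 1.015663
Chained index = 100 × 1.056204 × 1.015663 = 107.2747

107.27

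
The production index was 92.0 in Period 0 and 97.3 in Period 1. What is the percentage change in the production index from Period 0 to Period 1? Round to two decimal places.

Change = (97.3 − 92.0) / 92.0 × 100
       = 5.3 / 92.0 × 100 = 5.7609%

5.76%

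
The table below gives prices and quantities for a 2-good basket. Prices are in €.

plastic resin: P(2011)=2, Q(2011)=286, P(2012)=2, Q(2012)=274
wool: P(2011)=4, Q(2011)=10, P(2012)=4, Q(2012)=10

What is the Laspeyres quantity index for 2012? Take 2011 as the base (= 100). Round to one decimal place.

96.1

Laspeyres quantity index uses base-period prices as weights.
ΣP(2011)·Q(2012) = 2×274 + 4×10 = 548 + 40 = 588
ΣP(2011)·Q(2011) = 2×286 + 4×10 = 572 + 40 = 612
Index = 588 / 612 × 100 = 96.0784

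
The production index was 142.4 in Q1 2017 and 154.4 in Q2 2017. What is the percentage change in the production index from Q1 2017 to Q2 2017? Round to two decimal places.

8.43%

Change = (154.4 − 142.4) / 142.4 × 100
       = 12.0 / 142.4 × 100 = 8.4270%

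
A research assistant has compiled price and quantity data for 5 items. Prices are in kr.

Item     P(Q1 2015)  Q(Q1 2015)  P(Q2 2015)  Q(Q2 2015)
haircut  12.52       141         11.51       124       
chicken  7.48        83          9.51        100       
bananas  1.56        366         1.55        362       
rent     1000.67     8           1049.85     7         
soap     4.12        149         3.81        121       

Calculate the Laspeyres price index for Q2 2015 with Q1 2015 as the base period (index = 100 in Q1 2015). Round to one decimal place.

Laspeyres price index uses base-period quantities as weights.
ΣP(Q2 2015)·Q(Q1 2015) = 11.51×141 + 9.51×83 + 1.55×366 + 1049.85×8 + 3.81×149 = 1622.91 + 789.33 + 567.3 + 8398.8 + 567.69 = 11946.03
ΣP(Q1 2015)·Q(Q1 2015) = 12.52×141 + 7.48×83 + 1.56×366 + 1000.67×8 + 4.12×149 = 1765.32 + 620.84 + 570.96 + 8005.36 + 613.88 = 11576.36
Index = 11946.03 / 11576.36 × 100 = 103.1933

103.2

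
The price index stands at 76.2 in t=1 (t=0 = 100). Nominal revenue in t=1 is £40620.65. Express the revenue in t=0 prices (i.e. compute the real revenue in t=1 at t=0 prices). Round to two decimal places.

53307.94

Real = Nominal ÷ (Index/100) = 40620.65 ÷ (76.2/100)
     = 40620.65 ÷ 0.762 = 53307.9396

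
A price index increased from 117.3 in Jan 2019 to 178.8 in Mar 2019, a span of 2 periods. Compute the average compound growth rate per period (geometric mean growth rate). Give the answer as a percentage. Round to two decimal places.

23.46%

Growth factor = (178.8/117.3)^(1/2) = (1.524297)^(1/2) = 1.234624
Growth rate = 1.234624 − 1 = 0.234624 = 23.4624%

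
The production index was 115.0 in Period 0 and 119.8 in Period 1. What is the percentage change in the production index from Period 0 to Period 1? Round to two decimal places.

4.17%

Change = (119.8 − 115.0) / 115.0 × 100
       = 4.8 / 115.0 × 100 = 4.1739%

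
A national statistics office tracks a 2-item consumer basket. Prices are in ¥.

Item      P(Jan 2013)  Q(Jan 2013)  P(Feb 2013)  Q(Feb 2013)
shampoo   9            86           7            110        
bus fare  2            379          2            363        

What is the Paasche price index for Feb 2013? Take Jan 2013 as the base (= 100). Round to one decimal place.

Paasche price index uses current-period quantities as weights.
ΣP(Feb 2013)·Q(Feb 2013) = 7×110 + 2×363 = 770 + 726 = 1496
ΣP(Jan 2013)·Q(Feb 2013) = 9×110 + 2×363 = 990 + 726 = 1716
Index = 1496 / 1716 × 100 = 87.1795

87.2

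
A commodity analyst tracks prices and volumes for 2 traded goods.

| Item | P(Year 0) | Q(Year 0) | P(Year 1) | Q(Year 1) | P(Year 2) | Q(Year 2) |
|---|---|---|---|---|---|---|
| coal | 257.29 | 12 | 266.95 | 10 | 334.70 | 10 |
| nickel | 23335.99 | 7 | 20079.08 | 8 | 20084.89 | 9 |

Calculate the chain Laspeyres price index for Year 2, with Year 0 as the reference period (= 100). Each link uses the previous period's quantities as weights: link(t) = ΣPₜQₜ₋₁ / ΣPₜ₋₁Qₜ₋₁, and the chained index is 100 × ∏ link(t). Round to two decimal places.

86.75

Link Year 0→Year 1:
ΣP(Year 1)Q(Year 0) = 266.95×12 + 20079.08×7 = 3203.4 + 140553.56 = 143756.96
ΣP(Year 0)Q(Year 0) = 257.29×12 + 23335.99×7 = 3087.48 + 163351.93 = 166439.41
link = 143756.96/166439.41 = 0.863719
Link Year 1→Year 2:
ΣP(Year 2)Q(Year 1) = 334.70×10 + 20084.89×8 = 3347 + 160679.12 = 164026.12
ΣP(Year 1)Q(Year 1) = 266.95×10 + 20079.08×8 = 2669.5 + 160632.64 = 163302.14
link = 164026.12/163302.14 = 1.004433
Chained index = 100 × 0.863719 × 1.004433 = 86.7549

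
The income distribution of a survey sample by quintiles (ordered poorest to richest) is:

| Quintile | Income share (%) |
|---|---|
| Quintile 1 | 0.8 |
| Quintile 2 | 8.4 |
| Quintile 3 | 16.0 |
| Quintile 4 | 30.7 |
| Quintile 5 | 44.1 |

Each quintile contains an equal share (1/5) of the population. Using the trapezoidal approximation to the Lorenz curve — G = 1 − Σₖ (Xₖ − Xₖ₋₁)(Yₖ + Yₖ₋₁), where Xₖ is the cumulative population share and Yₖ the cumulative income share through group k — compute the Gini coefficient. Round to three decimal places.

Cumulative income shares Yₖ: 0.0080, 0.0920, 0.2520, 0.5590, 1.0000
Σ (Xₖ−Xₖ₋₁)(Yₖ+Yₖ₋₁) = (1/5)(0.0080+0.0000) + (1/5)(0.0920+0.0080) + (1/5)(0.2520+0.0920) + (1/5)(0.5590+0.2520) + (1/5)(1.0000+0.5590)
  = 0.0016 + 0.0200 + 0.0688 + 0.1622 + 0.3118 = 0.5644
G = 1 − 0.5644 = 0.4356

0.436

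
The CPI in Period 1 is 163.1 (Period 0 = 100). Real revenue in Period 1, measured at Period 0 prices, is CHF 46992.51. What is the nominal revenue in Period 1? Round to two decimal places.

Nominal = Real × (Index/100) = 46992.51 × (163.1/100)
        = 46992.51 × 1.631 = 76644.7838

76644.78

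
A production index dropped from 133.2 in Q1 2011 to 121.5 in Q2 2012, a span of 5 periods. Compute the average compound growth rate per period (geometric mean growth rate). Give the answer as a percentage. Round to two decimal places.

-1.82%

Growth factor = (121.5/133.2)^(1/5) = (0.912162)^(1/5) = 0.981781
Growth rate = 0.981781 − 1 = -0.018219 = -1.8219%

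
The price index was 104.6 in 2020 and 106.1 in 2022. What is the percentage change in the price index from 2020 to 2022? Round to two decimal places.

1.43%

Change = (106.1 − 104.6) / 104.6 × 100
       = 1.5 / 104.6 × 100 = 1.4340%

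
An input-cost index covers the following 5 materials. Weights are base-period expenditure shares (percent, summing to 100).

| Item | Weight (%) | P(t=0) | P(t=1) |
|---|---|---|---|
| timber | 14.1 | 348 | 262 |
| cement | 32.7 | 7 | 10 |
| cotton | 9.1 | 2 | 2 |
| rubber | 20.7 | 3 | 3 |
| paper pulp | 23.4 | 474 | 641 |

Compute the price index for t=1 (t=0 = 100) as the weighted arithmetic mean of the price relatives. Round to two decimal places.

118.77

timber: 14.1 × (262/348) = 14.1 × 0.752874 = 10.6155
cement: 32.7 × (10/7) = 32.7 × 1.428571 = 46.7143
cotton: 9.1 × (2/2) = 9.1 × 1.000000 = 9.1000
rubber: 20.7 × (3/3) = 20.7 × 1.000000 = 20.7000
paper pulp: 23.4 × (641/474) = 23.4 × 1.352321 = 31.6443
Index = Σ wᵢ·(p₁ᵢ/p₀ᵢ) = 10.6155 + 46.7143 + 9.1000 + 20.7000 + 31.6443 = 118.7741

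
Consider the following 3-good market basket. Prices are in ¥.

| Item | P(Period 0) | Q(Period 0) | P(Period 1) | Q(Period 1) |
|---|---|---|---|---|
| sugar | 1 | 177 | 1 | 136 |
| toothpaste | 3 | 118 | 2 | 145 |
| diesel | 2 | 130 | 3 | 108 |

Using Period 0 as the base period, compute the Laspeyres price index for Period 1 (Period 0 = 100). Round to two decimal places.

101.52

Laspeyres price index uses base-period quantities as weights.
ΣP(Period 1)·Q(Period 0) = 1×177 + 2×118 + 3×130 = 177 + 236 + 390 = 803
ΣP(Period 0)·Q(Period 0) = 1×177 + 3×118 + 2×130 = 177 + 354 + 260 = 791
Index = 803 / 791 × 100 = 101.5171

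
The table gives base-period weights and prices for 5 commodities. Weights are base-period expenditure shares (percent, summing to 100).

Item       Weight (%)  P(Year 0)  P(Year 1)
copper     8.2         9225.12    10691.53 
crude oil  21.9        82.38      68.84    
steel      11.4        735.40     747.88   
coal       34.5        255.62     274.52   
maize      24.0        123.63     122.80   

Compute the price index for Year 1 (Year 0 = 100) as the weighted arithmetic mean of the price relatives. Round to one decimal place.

copper: 8.2 × (10691.53/9225.12) = 8.2 × 1.158958 = 9.5035
crude oil: 21.9 × (68.84/82.38) = 21.9 × 0.835640 = 18.3005
steel: 11.4 × (747.88/735.40) = 11.4 × 1.016970 = 11.5935
coal: 34.5 × (274.52/255.62) = 34.5 × 1.073938 = 37.0509
maize: 24.0 × (122.80/123.63) = 24.0 × 0.993286 = 23.8389
Index = Σ wᵢ·(p₁ᵢ/p₀ᵢ) = 9.5035 + 18.3005 + 11.5935 + 37.0509 + 23.8389 = 100.2872

100.3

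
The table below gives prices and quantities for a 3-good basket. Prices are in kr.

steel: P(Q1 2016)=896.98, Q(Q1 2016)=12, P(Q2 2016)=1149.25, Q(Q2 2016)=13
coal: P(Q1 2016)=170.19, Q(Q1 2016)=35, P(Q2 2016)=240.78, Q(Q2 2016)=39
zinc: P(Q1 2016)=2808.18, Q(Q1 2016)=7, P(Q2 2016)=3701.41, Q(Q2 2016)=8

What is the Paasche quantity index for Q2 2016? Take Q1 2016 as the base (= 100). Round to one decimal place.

112.1

Paasche quantity index uses current-period prices as weights.
ΣP(Q2 2016)·Q(Q2 2016) = 1149.25×13 + 240.78×39 + 3701.41×8 = 14940.25 + 9390.42 + 29611.28 = 53941.95
ΣP(Q2 2016)·Q(Q1 2016) = 1149.25×12 + 240.78×35 + 3701.41×7 = 13791 + 8427.3 + 25909.87 = 48128.17
Index = 53941.95 / 48128.17 × 100 = 112.0798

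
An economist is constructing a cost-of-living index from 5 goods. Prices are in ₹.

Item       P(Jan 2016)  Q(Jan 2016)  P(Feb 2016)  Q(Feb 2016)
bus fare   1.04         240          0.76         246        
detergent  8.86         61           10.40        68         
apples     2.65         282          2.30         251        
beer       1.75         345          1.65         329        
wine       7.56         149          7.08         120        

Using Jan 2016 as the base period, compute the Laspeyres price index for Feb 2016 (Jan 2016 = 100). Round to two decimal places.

94.55

Laspeyres price index uses base-period quantities as weights.
ΣP(Feb 2016)·Q(Jan 2016) = 0.76×240 + 10.40×61 + 2.30×282 + 1.65×345 + 7.08×149 = 182.4 + 634.4 + 648.6 + 569.25 + 1054.92 = 3089.57
ΣP(Jan 2016)·Q(Jan 2016) = 1.04×240 + 8.86×61 + 2.65×282 + 1.75×345 + 7.56×149 = 249.6 + 540.46 + 747.3 + 603.75 + 1126.44 = 3267.55
Index = 3089.57 / 3267.55 × 100 = 94.5531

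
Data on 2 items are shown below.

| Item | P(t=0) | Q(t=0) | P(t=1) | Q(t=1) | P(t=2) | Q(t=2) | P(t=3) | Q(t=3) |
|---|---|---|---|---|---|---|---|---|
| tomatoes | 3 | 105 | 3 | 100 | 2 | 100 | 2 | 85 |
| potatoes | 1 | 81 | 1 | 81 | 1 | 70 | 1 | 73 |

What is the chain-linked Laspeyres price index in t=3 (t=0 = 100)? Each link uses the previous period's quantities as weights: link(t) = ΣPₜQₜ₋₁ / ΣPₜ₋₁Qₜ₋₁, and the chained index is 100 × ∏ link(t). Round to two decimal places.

Link t=0→t=1:
ΣP(t=1)Q(t=0) = 3×105 + 1×81 = 315 + 81 = 396
ΣP(t=0)Q(t=0) = 3×105 + 1×81 = 315 + 81 = 396
link = 396/396 = 1.000000
Link t=1→t=2:
ΣP(t=2)Q(t=1) = 2×100 + 1×81 = 200 + 81 = 281
ΣP(t=1)Q(t=1) = 3×100 + 1×81 = 300 + 81 = 381
link = 281/381 = 0.737533
Link t=2→t=3:
ΣP(t=3)Q(t=2) = 2×100 + 1×70 = 200 + 70 = 270
ΣP(t=2)Q(t=2) = 2×100 + 1×70 = 200 + 70 = 270
link = 270/270 = 1.000000
Chained index = 100 × 1.000000 × 0.737533 × 1.000000 = 73.7533

73.75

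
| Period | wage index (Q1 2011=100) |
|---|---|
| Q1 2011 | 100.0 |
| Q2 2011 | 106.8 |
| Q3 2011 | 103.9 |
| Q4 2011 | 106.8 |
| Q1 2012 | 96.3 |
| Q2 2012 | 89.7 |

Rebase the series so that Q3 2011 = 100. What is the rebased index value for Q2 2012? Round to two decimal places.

86.33

Rebased(Q2 2012) = 89.7 / 103.9 × 100 = 86.3330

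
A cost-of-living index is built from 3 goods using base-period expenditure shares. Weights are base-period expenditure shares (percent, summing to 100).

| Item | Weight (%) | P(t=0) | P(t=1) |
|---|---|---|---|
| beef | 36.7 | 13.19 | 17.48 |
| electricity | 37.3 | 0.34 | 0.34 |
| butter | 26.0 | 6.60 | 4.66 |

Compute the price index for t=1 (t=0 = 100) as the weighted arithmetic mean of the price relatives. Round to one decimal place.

104.3

beef: 36.7 × (17.48/13.19) = 36.7 × 1.325246 = 48.6365
electricity: 37.3 × (0.34/0.34) = 37.3 × 1.000000 = 37.3000
butter: 26.0 × (4.66/6.60) = 26.0 × 0.706061 = 18.3576
Index = Σ wᵢ·(p₁ᵢ/p₀ᵢ) = 48.6365 + 37.3000 + 18.3576 = 104.2941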